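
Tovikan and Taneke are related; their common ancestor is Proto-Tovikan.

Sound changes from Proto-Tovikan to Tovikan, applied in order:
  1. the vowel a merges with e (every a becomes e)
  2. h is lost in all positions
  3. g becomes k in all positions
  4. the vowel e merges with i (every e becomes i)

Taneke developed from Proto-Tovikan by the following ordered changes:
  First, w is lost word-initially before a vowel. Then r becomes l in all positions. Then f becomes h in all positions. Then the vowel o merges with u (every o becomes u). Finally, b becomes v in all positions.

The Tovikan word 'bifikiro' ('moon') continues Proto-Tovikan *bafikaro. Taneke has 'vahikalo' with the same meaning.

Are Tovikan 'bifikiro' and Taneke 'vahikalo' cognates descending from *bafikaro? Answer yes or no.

no

Derive the expected Taneke reflex of *bafikaro:
Taneke: *bafikaro > bafikalo > bahikalo > bahikalu > vahikalu  (by unconditioned shift, unconditioned shift, vowel merger, unconditioned shift)
The regular Taneke reflex would be 'vahikalu', but the attested form is 'vahikalo'. The correspondence is irregular, so they are not cognates (the Taneke form has a different source).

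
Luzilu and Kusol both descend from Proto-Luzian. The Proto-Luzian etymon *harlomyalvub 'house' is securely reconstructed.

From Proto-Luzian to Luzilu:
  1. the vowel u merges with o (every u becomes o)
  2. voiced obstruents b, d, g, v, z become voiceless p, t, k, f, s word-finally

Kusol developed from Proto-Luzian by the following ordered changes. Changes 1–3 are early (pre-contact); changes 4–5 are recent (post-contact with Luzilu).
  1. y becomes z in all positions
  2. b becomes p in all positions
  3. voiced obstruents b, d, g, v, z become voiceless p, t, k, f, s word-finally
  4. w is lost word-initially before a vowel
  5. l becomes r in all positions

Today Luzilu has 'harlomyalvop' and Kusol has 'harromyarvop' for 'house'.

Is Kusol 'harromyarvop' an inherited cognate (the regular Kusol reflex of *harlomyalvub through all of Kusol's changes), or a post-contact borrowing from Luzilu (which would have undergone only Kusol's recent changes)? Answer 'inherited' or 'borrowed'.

If inherited, *harlomyalvub would pass through all of Kusol's changes:
Kusol: start from *harlomyalvub.
  rule 1 (unconditioned shift): harlomyalvub → harlomzalvub
  rule 2 (unconditioned shift): harlomzalvub → harlomzalvup
  rule 3: no change — harlomzalvup
  rule 4: no change — harlomzalvup
  rule 5 (unconditioned shift): harlomzalvup → harromzarvup
  ⇒ Kusol harromzarvup
If borrowed from Luzilu 'harlomyalvop' after the early changes, it would undergo only the recent ones:
  rule 4 (glide loss): no change (harlomyalvop)
  rule 5 (unconditioned shift): harlomyalvop → harromyarvop
  ⇒ as a loan: harromyarvop
Kusol 'harromyarvop' matches the loan outcome 'harromyarvop', not the inherited 'harromzarvup' — it skipped the early Kusol changes, so it was borrowed from Luzilu.

borrowed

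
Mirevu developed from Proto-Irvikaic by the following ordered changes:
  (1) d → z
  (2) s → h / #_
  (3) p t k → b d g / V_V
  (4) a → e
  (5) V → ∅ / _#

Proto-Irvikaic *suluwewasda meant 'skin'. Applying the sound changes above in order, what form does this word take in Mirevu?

huluwewesz

Mirevu: start from *suluwewasda.
  rule 1 (unconditioned shift): suluwewasda → suluwewasza
  rule 2 (debuccalisation): suluwewasza → huluwewasza
  rule 3: no change — huluwewasza
  rule 4 (vowel merger): huluwewasza → huluwewesze
  rule 5 (apocope): huluwewesze → huluwewesz
  ⇒ Mirevu huluwewesz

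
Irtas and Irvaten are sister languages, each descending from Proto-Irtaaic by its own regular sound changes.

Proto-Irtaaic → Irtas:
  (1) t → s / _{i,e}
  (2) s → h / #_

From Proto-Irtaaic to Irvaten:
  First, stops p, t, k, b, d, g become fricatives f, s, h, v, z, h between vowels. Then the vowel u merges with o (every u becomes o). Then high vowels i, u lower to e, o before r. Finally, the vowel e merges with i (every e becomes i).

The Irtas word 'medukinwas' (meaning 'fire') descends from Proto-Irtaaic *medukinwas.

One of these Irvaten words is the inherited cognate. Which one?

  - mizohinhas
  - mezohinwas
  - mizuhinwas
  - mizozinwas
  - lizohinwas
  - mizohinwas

mizohinwas

Irvaten: *medukinwas > mezuhinwas > mezohinwas > mizohinwas  (by intervocalic lenition, vowel merger, vowel merger)
Among the options, 'mizohinwas' alone shows every Irvaten change applied in order.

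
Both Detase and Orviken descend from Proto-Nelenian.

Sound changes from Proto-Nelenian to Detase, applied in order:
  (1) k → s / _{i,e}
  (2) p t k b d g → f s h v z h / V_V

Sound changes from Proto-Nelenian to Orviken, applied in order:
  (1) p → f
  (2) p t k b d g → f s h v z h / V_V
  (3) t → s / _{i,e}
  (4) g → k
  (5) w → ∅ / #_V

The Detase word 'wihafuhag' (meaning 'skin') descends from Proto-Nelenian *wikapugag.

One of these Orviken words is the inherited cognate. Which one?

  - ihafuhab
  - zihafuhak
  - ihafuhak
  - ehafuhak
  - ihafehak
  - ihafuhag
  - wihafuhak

ihafuhak

Orviken: *wikapugag
  wikapugag → wikafugag   [unconditioned shift]
  wikafugag → wihafuhag   [intervocalic lenition]
  wihafuhag (rule 3 does not apply)
  wihafuhag → wihafuhak   [unconditioned shift]
  wihafuhak → ihafuhak   [glide loss]
  giving Orviken ihafuhak.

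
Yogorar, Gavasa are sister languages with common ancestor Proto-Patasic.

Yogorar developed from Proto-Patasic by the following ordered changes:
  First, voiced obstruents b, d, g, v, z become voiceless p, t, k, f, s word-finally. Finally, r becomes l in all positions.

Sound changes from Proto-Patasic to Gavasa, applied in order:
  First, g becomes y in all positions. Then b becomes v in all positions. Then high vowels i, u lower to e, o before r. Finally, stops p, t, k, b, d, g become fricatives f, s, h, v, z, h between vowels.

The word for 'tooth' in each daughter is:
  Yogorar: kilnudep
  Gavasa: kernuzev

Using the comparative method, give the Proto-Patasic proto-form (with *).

*kirnudeb

Position 6: Yogorar has d, Gavasa has z. Yogorar preserves d here (none of its changes turn any other segment into d), so the proto-segment is *d.
Position 3: Yogorar has l, Gavasa has r. Gavasa preserves r here (none of its changes turn any other segment into r), so the proto-segment is *r.
Position 8: Yogorar has p, Gavasa has v. Taking the neighbouring segments as reconstructed: Yogorar p could go back to *p or *b; Gavasa v could go back to *b or *v — the one source consistent with every daughter is *b.
Verify the candidate proto-form against each daughter:
Yogorar: *kirnudeb > kirnudep > kilnudep  (by final devoicing, unconditioned shift)
Gavasa: *kirnudeb > kirnudev > kernudev > kernuzev  (by unconditioned shift, pre-rhotic lowering, intervocalic lenition)
No other proto-form is consistent with every reflex, so the reconstruction is *kirnudeb.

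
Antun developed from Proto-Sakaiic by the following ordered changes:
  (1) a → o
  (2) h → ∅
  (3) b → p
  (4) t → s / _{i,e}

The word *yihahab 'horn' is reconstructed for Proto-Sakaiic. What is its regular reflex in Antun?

yioop

Antun: *yihahab > yihohob > yioob > yioop  (by vowel merger, h-loss, unconditioned shift)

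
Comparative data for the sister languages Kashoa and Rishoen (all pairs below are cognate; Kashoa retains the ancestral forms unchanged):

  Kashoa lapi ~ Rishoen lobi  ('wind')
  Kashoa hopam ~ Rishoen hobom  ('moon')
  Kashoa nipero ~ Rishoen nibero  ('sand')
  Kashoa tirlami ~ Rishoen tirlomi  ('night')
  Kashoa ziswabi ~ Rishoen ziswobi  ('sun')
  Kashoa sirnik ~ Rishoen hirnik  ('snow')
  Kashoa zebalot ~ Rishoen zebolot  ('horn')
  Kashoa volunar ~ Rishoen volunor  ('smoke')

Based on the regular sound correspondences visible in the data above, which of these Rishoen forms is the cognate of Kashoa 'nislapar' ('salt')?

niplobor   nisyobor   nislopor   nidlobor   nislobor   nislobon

nislobor

lapi ~ lobi — Kashoa a corresponds to Rishoen o after a consonant, before a labial obstruent.
hopam ~ hobom — Kashoa p corresponds to Rishoen b between vowels (before a back vowel).
volunar ~ volunor — Kashoa a corresponds to Rishoen o after a consonant, before r.
Applying these to Kashoa 'nislapar':
  nislapar → nislopar   (a→o after a consonant, before a labial obstruent)
  nislopar → nislobar   (p→b between vowels (before a back vowel))
  nislobar → nislobor   (a→o after a consonant, before r)
So the Rishoen cognate is 'nislobor'.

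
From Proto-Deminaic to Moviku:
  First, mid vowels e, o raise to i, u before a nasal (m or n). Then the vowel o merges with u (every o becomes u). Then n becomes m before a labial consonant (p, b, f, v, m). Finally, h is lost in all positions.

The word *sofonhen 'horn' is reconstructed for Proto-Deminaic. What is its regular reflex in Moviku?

Moviku: *sofonhen
  sofonhen → sofunhin   [pre-nasal raising]
  sofunhin → sufunhin   [vowel merger]
  sufunhin (rule 3 does not apply)
  sufunhin → sufunin   [h-loss]
  giving Moviku sufunin.

sufunin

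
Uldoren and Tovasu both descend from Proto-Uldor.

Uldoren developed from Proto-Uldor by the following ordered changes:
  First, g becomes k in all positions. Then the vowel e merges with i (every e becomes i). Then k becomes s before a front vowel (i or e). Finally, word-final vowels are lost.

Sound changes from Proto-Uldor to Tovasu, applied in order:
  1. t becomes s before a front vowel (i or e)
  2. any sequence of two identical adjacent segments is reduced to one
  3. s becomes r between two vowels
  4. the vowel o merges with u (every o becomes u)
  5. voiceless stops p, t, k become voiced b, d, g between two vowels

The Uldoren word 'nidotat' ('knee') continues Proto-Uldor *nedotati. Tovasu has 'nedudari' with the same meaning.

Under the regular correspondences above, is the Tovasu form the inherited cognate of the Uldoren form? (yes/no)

yes

Derive the expected Tovasu reflex of *nedotati:
Tovasu: start from *nedotati.
  rule 1 (palatalisation): nedotati → nedotasi
  rule 2: no change — nedotasi
  rule 3 (rhotacism): nedotasi → nedotari
  rule 4 (vowel merger): nedotari → nedutari
  rule 5 (intervocalic voicing): nedutari → nedudari
  ⇒ Tovasu nedudari
Tovasu 'nedudari' matches the regular reflex exactly, so the pair is cognate.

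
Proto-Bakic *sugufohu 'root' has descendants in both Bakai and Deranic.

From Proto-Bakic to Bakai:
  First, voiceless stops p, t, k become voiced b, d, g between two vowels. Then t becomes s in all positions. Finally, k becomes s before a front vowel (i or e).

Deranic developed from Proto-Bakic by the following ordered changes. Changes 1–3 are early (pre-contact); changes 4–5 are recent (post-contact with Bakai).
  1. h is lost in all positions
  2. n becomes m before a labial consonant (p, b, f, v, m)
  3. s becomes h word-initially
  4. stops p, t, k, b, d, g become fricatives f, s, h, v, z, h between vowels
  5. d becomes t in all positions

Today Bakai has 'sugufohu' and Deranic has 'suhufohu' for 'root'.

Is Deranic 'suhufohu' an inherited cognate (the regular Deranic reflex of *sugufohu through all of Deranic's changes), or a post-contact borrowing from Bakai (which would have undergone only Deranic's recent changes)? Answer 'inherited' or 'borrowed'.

If inherited, *sugufohu would pass through all of Deranic's changes:
Deranic: start from *sugufohu.
  rule 1 (h-loss): sugufohu → sugufou
  rule 2: no change — sugufou
  rule 3 (debuccalisation): sugufou → hugufou
  rule 4 (intervocalic lenition): hugufou → huhufou
  rule 5: no change — huhufou
  ⇒ Deranic huhufou
If borrowed from Bakai 'sugufohu' after the early changes, it would undergo only the recent ones:
  rule 4 (intervocalic lenition): sugufohu → suhufohu
  rule 5 (unconditioned shift): no change (suhufohu)
  ⇒ as a loan: suhufohu
Deranic 'suhufohu' matches the loan outcome 'suhufohu', not the inherited 'huhufou' — it skipped the early Deranic changes, so it was borrowed from Bakai.

borrowed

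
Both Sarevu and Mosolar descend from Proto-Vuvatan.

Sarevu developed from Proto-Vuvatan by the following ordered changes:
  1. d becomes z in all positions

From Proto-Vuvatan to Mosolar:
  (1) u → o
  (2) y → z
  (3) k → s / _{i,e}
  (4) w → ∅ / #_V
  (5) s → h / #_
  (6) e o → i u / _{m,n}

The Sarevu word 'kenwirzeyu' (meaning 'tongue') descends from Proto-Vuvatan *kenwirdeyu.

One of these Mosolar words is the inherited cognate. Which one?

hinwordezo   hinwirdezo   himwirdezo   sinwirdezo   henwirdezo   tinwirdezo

hinwirdezo

Mosolar: start from *kenwirdeyu.
  rule 1 (vowel merger): kenwirdeyu → kenwirdeyo
  rule 2 (unconditioned shift): kenwirdeyo → kenwirdezo
  rule 3 (palatalisation): kenwirdezo → senwirdezo
  rule 4: no change — senwirdezo
  rule 5 (debuccalisation): senwirdezo → henwirdezo
  rule 6 (pre-nasal raising): henwirdezo → hinwirdezo
  ⇒ Mosolar hinwirdezo
Only 'hinwirdezo' matches the regular Mosolar development of *kenwirdeyu.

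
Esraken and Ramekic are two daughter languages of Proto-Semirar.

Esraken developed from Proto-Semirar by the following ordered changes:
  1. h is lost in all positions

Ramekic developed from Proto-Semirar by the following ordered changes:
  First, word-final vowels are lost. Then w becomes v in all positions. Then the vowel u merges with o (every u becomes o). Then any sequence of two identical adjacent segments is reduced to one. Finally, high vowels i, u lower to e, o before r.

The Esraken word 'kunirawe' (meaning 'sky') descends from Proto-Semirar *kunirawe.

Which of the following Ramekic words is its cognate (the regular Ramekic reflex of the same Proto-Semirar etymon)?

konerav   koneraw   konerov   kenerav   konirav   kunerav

konerav

Ramekic: *kunirawe > kuniraw > kunirav > konirav > konerav  (by apocope, unconditioned shift, vowel merger, pre-rhotic lowering)
Only 'konerav' matches the regular Ramekic development of *kunirawe.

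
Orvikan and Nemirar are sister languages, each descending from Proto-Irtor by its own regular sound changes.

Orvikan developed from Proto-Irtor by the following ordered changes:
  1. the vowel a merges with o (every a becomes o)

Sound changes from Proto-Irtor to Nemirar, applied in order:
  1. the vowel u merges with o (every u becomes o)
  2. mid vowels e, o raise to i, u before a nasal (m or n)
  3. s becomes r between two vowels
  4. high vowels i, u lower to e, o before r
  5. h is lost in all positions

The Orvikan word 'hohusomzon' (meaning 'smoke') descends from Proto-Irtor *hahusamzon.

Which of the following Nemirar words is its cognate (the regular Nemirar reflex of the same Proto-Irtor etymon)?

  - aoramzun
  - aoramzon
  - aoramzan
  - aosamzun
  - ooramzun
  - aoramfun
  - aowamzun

Nemirar: start from *hahusamzon.
  rule 1 (vowel merger): hahusamzon → hahosamzon
  rule 2 (pre-nasal raising): hahosamzon → hahosamzun
  rule 3 (rhotacism): hahosamzun → hahoramzun
  rule 4: no change — hahoramzun
  rule 5 (h-loss): hahoramzun → aoramzun
  ⇒ Nemirar aoramzun
Among the options, 'aoramzun' alone shows every Nemirar change applied in order.

aoramzun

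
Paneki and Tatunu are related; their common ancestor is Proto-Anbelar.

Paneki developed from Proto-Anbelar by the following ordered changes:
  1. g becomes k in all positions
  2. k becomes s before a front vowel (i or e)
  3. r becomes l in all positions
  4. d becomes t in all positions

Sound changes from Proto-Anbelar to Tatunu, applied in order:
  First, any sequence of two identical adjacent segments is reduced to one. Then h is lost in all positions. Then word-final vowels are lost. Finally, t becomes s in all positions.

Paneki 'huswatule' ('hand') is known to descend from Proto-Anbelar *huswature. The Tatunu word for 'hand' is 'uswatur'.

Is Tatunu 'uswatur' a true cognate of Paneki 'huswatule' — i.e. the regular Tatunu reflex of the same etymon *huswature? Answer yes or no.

no

Derive the expected Tatunu reflex of *huswature:
Tatunu: start from *huswature.
  rule 1: no change — huswature
  rule 2 (h-loss): huswature → uswature
  rule 3 (apocope): uswature → uswatur
  rule 4 (unconditioned shift): uswatur → uswasur
  ⇒ Tatunu uswasur
The regular Tatunu reflex would be 'uswasur', but the attested form is 'uswatur'. The correspondence is irregular, so they are not cognates (the Tatunu form has a different source).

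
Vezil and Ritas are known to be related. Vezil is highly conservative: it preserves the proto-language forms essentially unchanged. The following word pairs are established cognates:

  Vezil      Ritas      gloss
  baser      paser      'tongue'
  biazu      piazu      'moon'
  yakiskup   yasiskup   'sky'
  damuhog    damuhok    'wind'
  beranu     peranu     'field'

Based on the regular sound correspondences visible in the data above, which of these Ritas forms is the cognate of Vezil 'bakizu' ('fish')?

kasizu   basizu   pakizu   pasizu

baser ~ paser — Vezil b corresponds to Ritas p word-initially before a back vowel.
yakiskup ~ yasiskup — Vezil k corresponds to Ritas s between vowels (before a front vowel).
Applying these to Vezil 'bakizu':
  bakizu → pakizu   (b→p word-initially before a back vowel)
  pakizu → pasizu   (k→s between vowels (before a front vowel))
So the Ritas cognate is 'pasizu'.

pasizu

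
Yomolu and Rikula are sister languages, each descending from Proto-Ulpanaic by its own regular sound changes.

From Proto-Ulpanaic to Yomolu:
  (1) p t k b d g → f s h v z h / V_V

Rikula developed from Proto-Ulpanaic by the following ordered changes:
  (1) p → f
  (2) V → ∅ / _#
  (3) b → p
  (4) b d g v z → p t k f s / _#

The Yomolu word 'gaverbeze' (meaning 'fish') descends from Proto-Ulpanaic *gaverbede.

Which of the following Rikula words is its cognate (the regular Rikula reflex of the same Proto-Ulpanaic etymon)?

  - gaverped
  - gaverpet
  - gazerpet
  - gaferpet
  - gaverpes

Rikula: start from *gaverbede.
  rule 1: no change — gaverbede
  rule 2 (apocope): gaverbede → gaverbed
  rule 3 (unconditioned shift): gaverbed → gaverped
  rule 4 (final devoicing): gaverped → gaverpet
  ⇒ Rikula gaverpet
Only 'gaverpet' matches the regular Rikula development of *gaverbede.

gaverpet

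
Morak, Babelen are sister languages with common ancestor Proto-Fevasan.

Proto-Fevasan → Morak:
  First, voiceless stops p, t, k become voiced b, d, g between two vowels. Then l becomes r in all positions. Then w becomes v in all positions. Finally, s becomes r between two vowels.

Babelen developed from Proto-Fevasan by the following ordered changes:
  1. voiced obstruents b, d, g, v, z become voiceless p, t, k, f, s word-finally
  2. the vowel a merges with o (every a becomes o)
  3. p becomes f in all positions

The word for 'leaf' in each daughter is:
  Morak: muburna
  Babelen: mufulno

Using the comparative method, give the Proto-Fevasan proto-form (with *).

Position 7: Morak has a, Babelen has o. Morak preserves a here (none of its changes turn any other segment into a), so the proto-segment is *a.
Position 5: Morak has r, Babelen has l. Babelen preserves l here (none of its changes turn any other segment into l), so the proto-segment is *l.
Position 3: Morak has b, Babelen has f. Taking the neighbouring segments as reconstructed: Morak b could go back to *p or *b; Babelen f could go back to *p or *f — the one source consistent with every daughter is *p.
This points to *mupulna. Verify forward in each daughter:
Morak: *mupulna
  mupulna → mubulna   [intervocalic voicing]
  mubulna → muburna   [unconditioned shift]
  muburna (rule 3 does not apply)
  muburna (rule 4 does not apply)
  giving Morak muburna.
Babelen: *mupulna > mupulno > mufulno  (by vowel merger, unconditioned shift)
*mupulna is the unique common source.

*mupulna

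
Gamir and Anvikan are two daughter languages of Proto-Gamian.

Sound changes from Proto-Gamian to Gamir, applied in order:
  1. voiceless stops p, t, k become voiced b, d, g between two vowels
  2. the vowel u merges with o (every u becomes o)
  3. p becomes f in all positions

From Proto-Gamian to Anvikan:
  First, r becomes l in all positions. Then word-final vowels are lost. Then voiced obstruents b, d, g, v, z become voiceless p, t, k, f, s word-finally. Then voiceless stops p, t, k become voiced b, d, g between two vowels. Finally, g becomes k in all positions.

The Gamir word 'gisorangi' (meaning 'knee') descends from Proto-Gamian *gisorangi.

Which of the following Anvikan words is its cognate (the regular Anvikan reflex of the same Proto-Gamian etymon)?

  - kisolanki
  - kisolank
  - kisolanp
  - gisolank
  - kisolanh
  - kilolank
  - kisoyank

kisolank

Anvikan: start from *gisorangi.
  rule 1 (unconditioned shift): gisorangi → gisolangi
  rule 2 (apocope): gisolangi → gisolang
  rule 3 (final devoicing): gisolang → gisolank
  rule 4: no change — gisolank
  rule 5 (unconditioned shift): gisolank → kisolank
  ⇒ Anvikan kisolank
The other candidates each miss or misapply at least one Anvikan change.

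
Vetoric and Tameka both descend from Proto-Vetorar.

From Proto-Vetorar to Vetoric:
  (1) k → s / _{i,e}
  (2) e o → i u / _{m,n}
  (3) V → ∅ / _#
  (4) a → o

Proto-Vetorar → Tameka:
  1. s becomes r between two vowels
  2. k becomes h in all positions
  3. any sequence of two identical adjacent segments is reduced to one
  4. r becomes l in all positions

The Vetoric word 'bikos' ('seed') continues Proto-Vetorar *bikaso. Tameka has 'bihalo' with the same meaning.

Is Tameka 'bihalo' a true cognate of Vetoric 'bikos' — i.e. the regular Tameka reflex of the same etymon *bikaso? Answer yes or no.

yes

Derive the expected Tameka reflex of *bikaso:
Tameka: start from *bikaso.
  rule 1 (rhotacism): bikaso → bikaro
  rule 2 (unconditioned shift): bikaro → biharo
  rule 3: no change — biharo
  rule 4 (unconditioned shift): biharo → bihalo
  ⇒ Tameka bihalo
Tameka 'bihalo' matches the regular reflex exactly, so the pair is cognate.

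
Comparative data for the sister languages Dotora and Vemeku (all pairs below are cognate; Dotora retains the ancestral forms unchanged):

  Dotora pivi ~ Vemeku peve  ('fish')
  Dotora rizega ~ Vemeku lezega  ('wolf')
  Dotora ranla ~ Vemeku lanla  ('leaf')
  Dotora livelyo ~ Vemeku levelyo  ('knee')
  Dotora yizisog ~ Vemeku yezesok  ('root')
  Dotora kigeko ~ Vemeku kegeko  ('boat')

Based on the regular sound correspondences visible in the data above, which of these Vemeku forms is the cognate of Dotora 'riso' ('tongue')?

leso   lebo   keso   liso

rizega ~ lezega — Dotora r corresponds to Vemeku l word-initially before a front vowel.
rizega ~ lezega, yizisog ~ yezesok — Dotora i corresponds to Vemeku e after a consonant, before a consonant other than r, m, n, p, b, f, v.
Applying these to Dotora 'riso':
  riso → liso   (r→l word-initially before a front vowel)
  liso → leso   (i→e after a consonant, before a consonant other than r, m, n, p, b, f, v)
So the Vemeku cognate is 'leso'.

leso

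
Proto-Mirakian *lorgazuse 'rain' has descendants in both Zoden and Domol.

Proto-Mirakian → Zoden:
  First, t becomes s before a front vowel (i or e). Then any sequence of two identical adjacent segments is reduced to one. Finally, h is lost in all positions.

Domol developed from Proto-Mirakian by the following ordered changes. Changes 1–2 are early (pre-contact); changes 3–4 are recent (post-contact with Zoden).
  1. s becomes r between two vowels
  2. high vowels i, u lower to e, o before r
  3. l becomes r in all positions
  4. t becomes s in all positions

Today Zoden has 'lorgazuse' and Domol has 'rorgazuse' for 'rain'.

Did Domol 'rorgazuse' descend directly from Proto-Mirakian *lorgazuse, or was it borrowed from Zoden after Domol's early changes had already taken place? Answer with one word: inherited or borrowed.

borrowed

If inherited, *lorgazuse would pass through all of Domol's changes:
Domol: start from *lorgazuse.
  rule 1 (rhotacism): lorgazuse → lorgazure
  rule 2 (pre-rhotic lowering): lorgazure → lorgazore
  rule 3 (unconditioned shift): lorgazore → rorgazore
  rule 4: no change — rorgazore
  ⇒ Domol rorgazore
If borrowed from Zoden 'lorgazuse' after the early changes, it would undergo only the recent ones:
  rule 3 (unconditioned shift): lorgazuse → rorgazuse
  rule 4 (unconditioned shift): no change (rorgazuse)
  ⇒ as a loan: rorgazuse
Domol 'rorgazuse' matches the loan outcome 'rorgazuse', not the inherited 'rorgazore' — it skipped the early Domol changes, so it was borrowed from Zoden.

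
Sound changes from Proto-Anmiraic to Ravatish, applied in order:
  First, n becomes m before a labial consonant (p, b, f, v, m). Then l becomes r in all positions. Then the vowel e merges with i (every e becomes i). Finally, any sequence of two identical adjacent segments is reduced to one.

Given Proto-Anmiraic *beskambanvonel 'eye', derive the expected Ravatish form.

biskambamvonir

Ravatish: *beskambanvonel > beskambamvonel > beskambamvoner > biskambamvonir  (by nasal place assimilation, unconditioned shift, vowel merger)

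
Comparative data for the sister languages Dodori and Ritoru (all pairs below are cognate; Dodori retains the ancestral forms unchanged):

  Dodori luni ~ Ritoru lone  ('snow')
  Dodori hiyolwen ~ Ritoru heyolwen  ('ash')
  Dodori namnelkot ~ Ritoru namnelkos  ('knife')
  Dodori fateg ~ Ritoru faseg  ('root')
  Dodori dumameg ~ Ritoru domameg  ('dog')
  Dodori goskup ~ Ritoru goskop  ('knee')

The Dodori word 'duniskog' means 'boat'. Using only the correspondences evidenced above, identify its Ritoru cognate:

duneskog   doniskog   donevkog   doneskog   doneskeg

luni ~ lone — Dodori u corresponds to Ritoru o after a consonant, before a nasal.
hiyolwen ~ heyolwen — Dodori i corresponds to Ritoru e after a consonant, before a consonant other than r, m, n, p, b, f, v.
Applying these to Dodori 'duniskog':
  duniskog → doniskog   (u→o after a consonant, before a nasal)
  doniskog → doneskog   (i→e after a consonant, before a consonant other than r, m, n, p, b, f, v)
So the Ritoru cognate is 'doneskog'.

doneskog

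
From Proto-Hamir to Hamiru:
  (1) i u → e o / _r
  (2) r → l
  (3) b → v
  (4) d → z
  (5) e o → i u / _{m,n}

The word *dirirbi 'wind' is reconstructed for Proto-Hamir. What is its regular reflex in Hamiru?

zelelvi

Hamiru: start from *dirirbi.
  rule 1 (pre-rhotic lowering): dirirbi → dererbi
  rule 2 (unconditioned shift): dererbi → delelbi
  rule 3 (unconditioned shift): delelbi → delelvi
  rule 4 (unconditioned shift): delelvi → zelelvi
  rule 5: no change — zelelvi
  ⇒ Hamiru zelelvi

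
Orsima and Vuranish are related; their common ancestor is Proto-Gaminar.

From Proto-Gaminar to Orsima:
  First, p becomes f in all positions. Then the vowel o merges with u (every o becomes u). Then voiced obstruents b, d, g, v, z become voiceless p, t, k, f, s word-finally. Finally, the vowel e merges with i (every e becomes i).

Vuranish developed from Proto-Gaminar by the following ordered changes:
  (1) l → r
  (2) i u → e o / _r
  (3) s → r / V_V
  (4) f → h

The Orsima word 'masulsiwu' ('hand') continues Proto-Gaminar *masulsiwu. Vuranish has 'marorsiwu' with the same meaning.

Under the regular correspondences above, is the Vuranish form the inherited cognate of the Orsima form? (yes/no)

Derive the expected Vuranish reflex of *masulsiwu:
Vuranish: *masulsiwu
  masulsiwu → masursiwu   [unconditioned shift]
  masursiwu → masorsiwu   [pre-rhotic lowering]
  masorsiwu → marorsiwu   [rhotacism]
  marorsiwu (rule 4 does not apply)
  giving Vuranish marorsiwu.
Vuranish 'marorsiwu' matches the regular reflex exactly, so the pair is cognate.

yes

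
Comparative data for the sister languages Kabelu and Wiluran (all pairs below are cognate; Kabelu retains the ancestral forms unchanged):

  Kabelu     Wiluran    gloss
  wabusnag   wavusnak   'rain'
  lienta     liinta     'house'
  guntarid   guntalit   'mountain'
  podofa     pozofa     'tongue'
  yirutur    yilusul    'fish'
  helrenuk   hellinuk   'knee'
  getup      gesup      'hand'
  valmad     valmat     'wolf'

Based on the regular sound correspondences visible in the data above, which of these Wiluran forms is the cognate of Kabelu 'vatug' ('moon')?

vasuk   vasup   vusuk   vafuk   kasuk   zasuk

yirutur ~ yilusul, getup ~ gesup — Kabelu t corresponds to Wiluran s between vowels (before a back vowel).
wabusnag ~ wavusnak — Kabelu g corresponds to Wiluran k word-finally.
Applying these to Kabelu 'vatug':
  vatug → vasug   (t→s between vowels (before a back vowel))
  vasug → vasuk   (g→k word-finally)
So the Wiluran cognate is 'vasuk'.

vasuk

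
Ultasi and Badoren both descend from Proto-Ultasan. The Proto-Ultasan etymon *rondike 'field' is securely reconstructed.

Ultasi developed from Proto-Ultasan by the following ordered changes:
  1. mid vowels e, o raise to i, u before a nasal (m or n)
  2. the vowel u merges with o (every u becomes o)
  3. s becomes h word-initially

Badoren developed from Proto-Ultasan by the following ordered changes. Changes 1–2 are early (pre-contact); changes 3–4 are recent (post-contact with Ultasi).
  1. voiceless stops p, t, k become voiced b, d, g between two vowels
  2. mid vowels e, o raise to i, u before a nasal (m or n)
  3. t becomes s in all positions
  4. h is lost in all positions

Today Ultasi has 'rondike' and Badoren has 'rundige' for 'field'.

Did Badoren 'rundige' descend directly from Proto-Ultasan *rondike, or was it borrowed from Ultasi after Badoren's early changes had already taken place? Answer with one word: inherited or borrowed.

If inherited, *rondike would pass through all of Badoren's changes:
Badoren: *rondike
  rondike → rondige   [intervocalic voicing]
  rondige → rundige   [pre-nasal raising]
  rundige (rule 3 does not apply)
  rundige (rule 4 does not apply)
  giving Badoren rundige.
If borrowed from Ultasi 'rondike' after the early changes, it would undergo only the recent ones:
  rule 3 (unconditioned shift): no change (rondike)
  rule 4 (h-loss): no change (rondike)
  ⇒ as a loan: rondike
Badoren 'rundige' matches the inherited outcome exactly, so it is an inherited cognate, not a loan.

inherited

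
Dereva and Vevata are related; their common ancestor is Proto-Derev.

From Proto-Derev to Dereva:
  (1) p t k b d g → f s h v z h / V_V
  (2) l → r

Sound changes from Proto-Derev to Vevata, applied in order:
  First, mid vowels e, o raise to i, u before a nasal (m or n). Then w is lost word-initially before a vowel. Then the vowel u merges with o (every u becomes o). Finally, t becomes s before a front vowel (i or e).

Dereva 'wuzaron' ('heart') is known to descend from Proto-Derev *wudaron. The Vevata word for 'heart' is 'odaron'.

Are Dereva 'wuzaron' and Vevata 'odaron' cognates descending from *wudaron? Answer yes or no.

yes

Derive the expected Vevata reflex of *wudaron:
Vevata: *wudaron
  wudaron → wudarun   [pre-nasal raising]
  wudarun → udarun   [glide loss]
  udarun → odaron   [vowel merger]
  odaron (rule 4 does not apply)
  giving Vevata odaron.
Vevata 'odaron' matches the regular reflex exactly, so the pair is cognate.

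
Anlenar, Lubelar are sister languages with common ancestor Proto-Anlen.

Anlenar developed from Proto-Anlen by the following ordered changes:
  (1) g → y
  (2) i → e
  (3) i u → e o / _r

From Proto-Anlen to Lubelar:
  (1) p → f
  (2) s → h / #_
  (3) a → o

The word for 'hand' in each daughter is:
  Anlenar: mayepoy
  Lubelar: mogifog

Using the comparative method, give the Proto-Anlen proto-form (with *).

Position 7: Anlenar has y, Lubelar has g. Lubelar preserves g here (none of its changes turn any other segment into g), so the proto-segment is *g.
Position 4: Anlenar has e, Lubelar has i. Lubelar preserves i here (none of its changes turn any other segment into i), so the proto-segment is *i.
Position 3: Anlenar has y, Lubelar has g. Lubelar preserves g here (none of its changes turn any other segment into g), so the proto-segment is *g.
Continuing position by position gives *magipog; check it forward:
Anlenar: *magipog > mayipoy > mayepoy  (by unconditioned shift, vowel merger)
Lubelar: *magipog > magifog > mogifog  (by unconditioned shift, vowel merger)
*magipog is the unique common source.

*magipog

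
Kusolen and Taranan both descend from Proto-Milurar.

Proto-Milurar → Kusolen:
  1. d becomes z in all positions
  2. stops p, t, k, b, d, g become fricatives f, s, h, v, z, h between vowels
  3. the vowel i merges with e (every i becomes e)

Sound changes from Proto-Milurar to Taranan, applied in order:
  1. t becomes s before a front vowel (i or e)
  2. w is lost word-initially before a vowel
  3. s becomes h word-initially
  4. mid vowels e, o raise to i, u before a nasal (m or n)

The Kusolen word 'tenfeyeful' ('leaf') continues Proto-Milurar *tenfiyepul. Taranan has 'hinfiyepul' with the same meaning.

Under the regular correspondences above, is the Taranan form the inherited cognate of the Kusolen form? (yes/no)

Derive the expected Taranan reflex of *tenfiyepul:
Taranan: *tenfiyepul
  tenfiyepul → senfiyepul   [palatalisation]
  senfiyepul (rule 2 does not apply)
  senfiyepul → henfiyepul   [debuccalisation]
  henfiyepul → hinfiyepul   [pre-nasal raising]
  giving Taranan hinfiyepul.
Taranan 'hinfiyepul' matches the regular reflex exactly, so the pair is cognate.

yes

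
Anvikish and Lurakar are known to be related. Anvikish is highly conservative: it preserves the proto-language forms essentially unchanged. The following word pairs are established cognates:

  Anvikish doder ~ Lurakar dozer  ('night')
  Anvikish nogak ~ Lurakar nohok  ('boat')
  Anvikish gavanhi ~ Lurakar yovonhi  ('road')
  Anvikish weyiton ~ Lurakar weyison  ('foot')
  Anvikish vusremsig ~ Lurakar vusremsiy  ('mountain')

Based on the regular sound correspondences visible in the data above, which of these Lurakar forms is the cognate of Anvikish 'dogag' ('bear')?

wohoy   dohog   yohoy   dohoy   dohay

nogak ~ nohok — Anvikish g corresponds to Lurakar h between vowels (before a back vowel).
nogak ~ nohok — Anvikish a corresponds to Lurakar o after a consonant, before a consonant other than r, m, n, p, b, f, v.
vusremsig ~ vusremsiy — Anvikish g corresponds to Lurakar y word-finally.
Applying these to Anvikish 'dogag':
  dogag → dohag   (g→h between vowels (before a back vowel))
  dohag → dohog   (a→o after a consonant, before a consonant other than r, m, n, p, b, f, v)
  dohog → dohoy   (g→y word-finally)
So the Lurakar cognate is 'dohoy'.

dohoy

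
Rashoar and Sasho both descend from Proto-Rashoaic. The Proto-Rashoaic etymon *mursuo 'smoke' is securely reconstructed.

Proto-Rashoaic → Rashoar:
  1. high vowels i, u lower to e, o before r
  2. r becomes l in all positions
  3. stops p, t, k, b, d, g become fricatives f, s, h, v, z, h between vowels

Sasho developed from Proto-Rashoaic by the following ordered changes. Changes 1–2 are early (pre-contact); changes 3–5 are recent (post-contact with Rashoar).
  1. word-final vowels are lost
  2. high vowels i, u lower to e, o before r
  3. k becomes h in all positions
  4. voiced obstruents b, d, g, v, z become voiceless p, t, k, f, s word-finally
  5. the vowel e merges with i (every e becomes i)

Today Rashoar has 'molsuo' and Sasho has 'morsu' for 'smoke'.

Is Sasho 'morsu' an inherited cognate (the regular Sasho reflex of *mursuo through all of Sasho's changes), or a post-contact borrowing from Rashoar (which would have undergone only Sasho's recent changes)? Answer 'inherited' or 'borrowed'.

inherited

If inherited, *mursuo would pass through all of Sasho's changes:
Sasho: *mursuo > mursu > morsu  (by apocope, pre-rhotic lowering)
If borrowed from Rashoar 'molsuo' after the early changes, it would undergo only the recent ones:
  rule 3 (unconditioned shift): no change (molsuo)
  rule 4 (final devoicing): no change (molsuo)
  rule 5 (vowel merger): no change (molsuo)
  ⇒ as a loan: molsuo
Sasho 'morsu' matches the inherited outcome exactly, so it is an inherited cognate, not a loan.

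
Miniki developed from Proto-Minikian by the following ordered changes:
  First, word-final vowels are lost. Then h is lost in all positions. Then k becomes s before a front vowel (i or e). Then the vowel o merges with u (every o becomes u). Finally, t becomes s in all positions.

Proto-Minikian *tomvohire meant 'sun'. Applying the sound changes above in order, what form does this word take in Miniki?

Miniki: *tomvohire
  tomvohire → tomvohir   [apocope]
  tomvohir → tomvoir   [h-loss]
  tomvoir (rule 3 does not apply)
  tomvoir → tumvuir   [vowel merger]
  tumvuir → sumvuir   [unconditioned shift]
  giving Miniki sumvuir.

sumvuir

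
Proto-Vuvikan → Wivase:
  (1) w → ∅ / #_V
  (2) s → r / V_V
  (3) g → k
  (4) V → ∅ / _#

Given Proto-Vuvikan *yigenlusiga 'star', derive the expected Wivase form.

Wivase: start from *yigenlusiga.
  rule 1: no change — yigenlusiga
  rule 2 (rhotacism): yigenlusiga → yigenluriga
  rule 3 (unconditioned shift): yigenluriga → yikenlurika
  rule 4 (apocope): yikenlurika → yikenlurik
  ⇒ Wivase yikenlurik

yikenlurik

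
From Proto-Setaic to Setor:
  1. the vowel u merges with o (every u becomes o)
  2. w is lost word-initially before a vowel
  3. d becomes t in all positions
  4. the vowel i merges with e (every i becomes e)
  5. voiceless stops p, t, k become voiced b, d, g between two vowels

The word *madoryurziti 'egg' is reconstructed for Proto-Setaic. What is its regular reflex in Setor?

Setor: *madoryurziti
  madoryurziti → madoryorziti   [vowel merger]
  madoryorziti (rule 2 does not apply)
  madoryorziti → matoryorziti   [unconditioned shift]
  matoryorziti → matoryorzete   [vowel merger]
  matoryorzete → madoryorzede   [intervocalic voicing]
  giving Setor madoryorzede.

madoryorzede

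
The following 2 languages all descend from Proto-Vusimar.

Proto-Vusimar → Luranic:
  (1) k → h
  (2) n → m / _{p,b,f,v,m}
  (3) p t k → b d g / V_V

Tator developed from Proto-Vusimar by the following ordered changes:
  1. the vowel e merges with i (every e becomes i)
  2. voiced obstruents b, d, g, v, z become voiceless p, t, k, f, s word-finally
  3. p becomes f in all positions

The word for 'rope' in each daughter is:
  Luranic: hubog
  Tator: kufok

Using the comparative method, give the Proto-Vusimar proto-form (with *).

*kupog

Position 3: Luranic has b, Tator has f. Taking the neighbouring segments as reconstructed: Luranic b could go back to *p or *b; Tator f could go back to *p or *f — the one source consistent with every daughter is *p.
Position 1: Luranic has h, Tator has k. Taking the neighbouring segments as reconstructed: Luranic h could go back to *k or *h; Tator k can only go back to *k — the one source consistent with every daughter is *k.
Position 5: Luranic has g, Tator has k. Luranic preserves g here (none of its changes turn any other segment into g), so the proto-segment is *g.
Verify the candidate proto-form against each daughter:
Luranic: start from *kupog.
  rule 1 (unconditioned shift): kupog → hupog
  rule 2: no change — hupog
  rule 3 (intervocalic voicing): hupog → hubog
  ⇒ Luranic hubog
Tator: *kupog
  kupog (rule 1 does not apply)
  kupog → kupok   [final devoicing]
  kupok → kufok   [unconditioned shift]
  giving Tator kufok.
Only *kupog yields all of Luranic hubog, Tator kufok.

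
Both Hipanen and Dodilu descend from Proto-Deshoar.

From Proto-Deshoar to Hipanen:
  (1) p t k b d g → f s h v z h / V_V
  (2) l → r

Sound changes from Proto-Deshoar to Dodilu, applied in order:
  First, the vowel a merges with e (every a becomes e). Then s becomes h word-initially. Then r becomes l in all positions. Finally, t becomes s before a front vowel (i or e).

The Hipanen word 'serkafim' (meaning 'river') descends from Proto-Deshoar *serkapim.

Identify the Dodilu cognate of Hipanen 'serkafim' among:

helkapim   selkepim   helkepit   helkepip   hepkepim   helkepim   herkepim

Dodilu: *serkapim > serkepim > herkepim > helkepim  (by vowel merger, debuccalisation, unconditioned shift)

helkepim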